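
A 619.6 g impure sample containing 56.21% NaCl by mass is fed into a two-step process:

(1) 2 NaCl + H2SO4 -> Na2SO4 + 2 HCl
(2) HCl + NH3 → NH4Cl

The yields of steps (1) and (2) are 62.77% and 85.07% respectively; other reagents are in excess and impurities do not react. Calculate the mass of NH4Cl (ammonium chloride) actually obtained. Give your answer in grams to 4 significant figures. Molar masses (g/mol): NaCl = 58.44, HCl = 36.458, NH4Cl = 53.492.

Pure NaCl = 619.6 × 0.5621 = 348.28 g.
n(NaCl) = 348.28 / 58.44 = 5.9596 mol.
Step 1 (NaCl:HCl = 2:2): theoretical n(HCl) = 5.9596 mol; at 62.77% yield, n(HCl) = 3.7408 mol.
Step 2 (HCl:NH4Cl = 1:1): theoretical n(NH4Cl) = 3.7408 mol, so theoretical mass = 3.7408 × 53.492 = 200.10 g.
At 85.07% yield, actual mass of NH4Cl = 200.10 × 0.8507 = 170.23 g.

170.2 g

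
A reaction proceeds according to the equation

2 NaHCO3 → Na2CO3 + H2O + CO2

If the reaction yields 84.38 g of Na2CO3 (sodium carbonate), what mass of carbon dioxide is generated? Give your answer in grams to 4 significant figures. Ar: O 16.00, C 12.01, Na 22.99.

35.04 g

M(Na2CO3) = 2(22.99) + 12.01 + 3(16.00) = 105.99 g/mol.
M(CO2) = 12.01 + 2(16.00) = 44.01 g/mol.
n(Na2CO3) = 84.380 g / 105.99 g/mol = 0.79611 mol.
From the equation the Na2CO3:CO2 mole ratio is 1:1, so n(CO2) = 0.79611 × 1/1 = 0.79611 mol.
Mass of CO2 = 0.79611 mol × 44.01 g/mol = 35.037 g.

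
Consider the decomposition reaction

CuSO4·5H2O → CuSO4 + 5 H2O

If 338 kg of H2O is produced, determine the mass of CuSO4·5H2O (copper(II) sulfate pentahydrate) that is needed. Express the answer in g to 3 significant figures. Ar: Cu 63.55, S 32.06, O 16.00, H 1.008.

M(H2O) = 2(1.008) + 16.00 = 18.016 g/mol.
M(CuSO4·5H2O) = 63.55 + 32.06 + 9(16.00) + 10(1.008) = 249.69 g/mol.
Convert: 338 kg = 338000 g.
n(H2O) = 338000 g / 18.016 g/mol = 18760 mol.
From the equation the H2O:CuSO4·5H2O mole ratio is 5:1, so n(CuSO4·5H2O) = 18760 × 1/5 = 3752 mol.
Mass of CuSO4·5H2O = 3752 mol × 249.69 g/mol = 936900 g.

937000 g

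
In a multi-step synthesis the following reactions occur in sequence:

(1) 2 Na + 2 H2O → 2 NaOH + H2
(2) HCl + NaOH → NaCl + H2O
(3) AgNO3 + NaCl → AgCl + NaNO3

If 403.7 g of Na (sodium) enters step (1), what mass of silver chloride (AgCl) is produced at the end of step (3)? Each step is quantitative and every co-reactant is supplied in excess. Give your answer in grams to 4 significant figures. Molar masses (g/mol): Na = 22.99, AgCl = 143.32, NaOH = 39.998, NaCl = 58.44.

n(Na) = 403.7 / 22.99 = 17.560 mol.
Reaction (1): Na→NaOH ratio 2:2 ⇒ n(NaOH) = 17.560 mol.
Reaction (2): NaOH→NaCl ratio 1:1 ⇒ n(NaCl) = 17.560 mol.
Reaction (3): NaCl→AgCl ratio 1:1 ⇒ n(AgCl) = 17.560 mol.
Mass of AgCl = 17.560 × 143.32 = 2516.7 g.

2517 g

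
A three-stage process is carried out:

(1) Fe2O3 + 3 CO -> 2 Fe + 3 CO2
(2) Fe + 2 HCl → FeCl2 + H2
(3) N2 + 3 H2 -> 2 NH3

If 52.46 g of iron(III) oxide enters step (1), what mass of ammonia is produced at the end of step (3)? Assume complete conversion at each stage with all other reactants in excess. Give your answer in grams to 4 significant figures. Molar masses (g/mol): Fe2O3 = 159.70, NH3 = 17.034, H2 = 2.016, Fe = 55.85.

7.461 g

n(Fe2O3) = 52.46 / 159.70 = 0.32849 mol.
Reaction (1): Fe2O3→Fe ratio 1:2 ⇒ n(Fe) = 0.65698 mol.
Reaction (2): Fe→H2 ratio 1:1 ⇒ n(H2) = 0.65698 mol.
Reaction (3): H2→NH3 ratio 3:2 ⇒ n(NH3) = 0.43799 mol.
Mass of NH3 = 0.43799 × 17.034 = 7.4607 g.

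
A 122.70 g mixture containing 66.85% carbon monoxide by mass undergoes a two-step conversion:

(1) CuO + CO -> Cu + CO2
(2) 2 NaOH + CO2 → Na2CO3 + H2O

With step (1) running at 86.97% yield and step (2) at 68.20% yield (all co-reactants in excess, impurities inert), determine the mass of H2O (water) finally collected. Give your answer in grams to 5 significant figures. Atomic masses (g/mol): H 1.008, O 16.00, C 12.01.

Pure CO = 122.70 × 0.6685 = 82.0249 g.
M(CO) = 12.01 + 16.00 = 28.01 g/mol.
M(H2O) = 2(1.008) + 16.00 = 18.016 g/mol.
n(CO) = 82.0249 / 28.01 = 2.92842 mol.
Step 1 (CO:CO2 = 1:1): theoretical n(CO2) = 2.92842 mol; at 86.97% yield, n(CO2) = 2.54684 mol.
Step 2 (CO2:H2O = 1:1): theoretical n(H2O) = 2.54684 mol, so theoretical mass = 2.54684 × 18.016 = 45.8839 g.
At 68.20% yield, actual mass of H2O = 45.8839 × 0.6820 = 31.2928 g.

31.293 g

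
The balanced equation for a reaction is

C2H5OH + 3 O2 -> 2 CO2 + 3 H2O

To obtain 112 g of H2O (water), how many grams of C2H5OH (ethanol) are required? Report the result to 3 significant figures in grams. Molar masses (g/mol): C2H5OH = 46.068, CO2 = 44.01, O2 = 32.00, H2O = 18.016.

95.5 g

n(H2O) = 112.0 g / 18.016 g/mol = 6.217 mol.
From the equation the H2O:C2H5OH mole ratio is 3:1, so n(C2H5OH) = 6.217 × 1/3 = 2.072 mol.
Mass of C2H5OH = 2.072 mol × 46.068 g/mol = 95.46 g.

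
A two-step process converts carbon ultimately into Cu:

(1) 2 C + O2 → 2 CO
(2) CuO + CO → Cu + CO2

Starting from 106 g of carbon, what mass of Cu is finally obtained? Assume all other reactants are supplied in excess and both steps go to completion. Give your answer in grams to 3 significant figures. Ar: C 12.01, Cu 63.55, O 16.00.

561 g

M(C) = 12.01 g/mol.
M(Cu) = 63.55 g/mol.
n(C) = 106.0 / 12.01 = 8.826 mol.
Step 1 gives a 2:2 ratio of C to CO, so n(CO) = 8.826 mol.
In step 2 the CO:Cu ratio is 1:1, so n(Cu) = 8.826 mol.
Mass of Cu = 8.826 × 63.55 = 560.9 g.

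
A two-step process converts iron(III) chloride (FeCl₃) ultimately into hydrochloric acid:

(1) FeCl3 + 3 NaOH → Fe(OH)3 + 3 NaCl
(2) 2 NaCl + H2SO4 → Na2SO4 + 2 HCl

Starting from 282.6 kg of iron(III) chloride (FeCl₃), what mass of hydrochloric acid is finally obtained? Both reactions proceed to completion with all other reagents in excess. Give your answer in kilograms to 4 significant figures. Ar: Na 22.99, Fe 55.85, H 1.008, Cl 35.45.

M(FeCl3) = 55.85 + 3(35.45) = 162.20 g/mol.
M(HCl) = 1.008 + 35.45 = 36.458 g/mol.
282.6 kg = 282600 g.
n(FeCl3) = 282600 / 162.20 = 1742.3 mol.
Step 1 gives a 1:3 ratio of FeCl3 to NaCl, so n(NaCl) = 5226.9 mol.
In step 2 the NaCl:HCl ratio is 2:2, so n(HCl) = 5226.9 mol.
Mass of HCl = 5226.9 × 36.458 = 190560 g = 190.6 kg.

190.6 kg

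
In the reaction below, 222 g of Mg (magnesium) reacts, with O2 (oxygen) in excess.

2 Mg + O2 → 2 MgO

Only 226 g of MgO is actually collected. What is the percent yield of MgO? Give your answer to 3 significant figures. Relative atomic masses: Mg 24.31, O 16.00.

M(Mg) = 24.31 g/mol.
M(MgO) = 24.31 + 16.00 = 40.31 g/mol.
n(Mg) = 222.0 g / 24.31 g/mol = 9.132 mol.
From the equation the Mg:MgO mole ratio is 2:2, so n(MgO) = 9.132 × 2/2 = 9.132 mol.
Mass of MgO = 9.132 mol × 40.31 g/mol = 368.1 g.
This is the theoretical yield. Percent yield = 226 g / 368.1 g × 100% = 61.39%.

61.4 %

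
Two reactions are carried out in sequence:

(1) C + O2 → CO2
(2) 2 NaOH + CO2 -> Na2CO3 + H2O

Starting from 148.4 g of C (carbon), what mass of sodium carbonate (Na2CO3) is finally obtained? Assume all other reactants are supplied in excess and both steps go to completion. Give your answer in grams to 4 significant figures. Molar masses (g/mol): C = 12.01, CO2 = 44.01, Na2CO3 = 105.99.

1310 g

n(C) = 148.40 / 12.01 = 12.356 mol.
Step 1 gives a 1:1 ratio of C to CO2, so n(CO2) = 12.356 mol.
In step 2 the CO2:Na2CO3 ratio is 1:1, so n(Na2CO3) = 12.356 mol.
Mass of Na2CO3 = 12.356 × 105.99 = 1309.7 g.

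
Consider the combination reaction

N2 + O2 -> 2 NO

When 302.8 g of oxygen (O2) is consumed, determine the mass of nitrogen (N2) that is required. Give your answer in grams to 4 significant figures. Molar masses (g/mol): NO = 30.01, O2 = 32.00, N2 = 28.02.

265.1 g

n(O2) = 302.80 g / 32.00 g/mol = 9.4625 mol.
From the equation the O2:N2 mole ratio is 1:1, so n(N2) = 9.4625 × 1/1 = 9.4625 mol.
Mass of N2 = 9.4625 mol × 28.02 g/mol = 265.14 g.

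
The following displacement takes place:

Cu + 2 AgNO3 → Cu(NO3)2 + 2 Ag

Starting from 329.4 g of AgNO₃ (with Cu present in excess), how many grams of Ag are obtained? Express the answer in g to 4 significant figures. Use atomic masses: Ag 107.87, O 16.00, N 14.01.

209.2 g

M(AgNO3) = 107.87 + 14.01 + 3(16.00) = 169.88 g/mol.
M(Ag) = 107.87 g/mol.
n(AgNO3) = 329.40 g / 169.88 g/mol = 1.9390 mol.
From the equation the AgNO3:Ag mole ratio is 2:2, so n(Ag) = 1.9390 × 2/2 = 1.9390 mol.
Mass of Ag = 1.9390 mol × 107.87 g/mol = 209.16 g.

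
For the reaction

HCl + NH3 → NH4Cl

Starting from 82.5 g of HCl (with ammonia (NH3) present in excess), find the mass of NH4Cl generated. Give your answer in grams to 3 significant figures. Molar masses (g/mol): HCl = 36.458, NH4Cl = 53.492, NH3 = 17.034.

n(HCl) = 82.50 g / 36.458 g/mol = 2.263 mol.
From the equation the HCl:NH4Cl mole ratio is 1:1, so n(NH4Cl) = 2.263 × 1/1 = 2.263 mol.
Mass of NH4Cl = 2.263 mol × 53.492 g/mol = 121.0 g.

121 g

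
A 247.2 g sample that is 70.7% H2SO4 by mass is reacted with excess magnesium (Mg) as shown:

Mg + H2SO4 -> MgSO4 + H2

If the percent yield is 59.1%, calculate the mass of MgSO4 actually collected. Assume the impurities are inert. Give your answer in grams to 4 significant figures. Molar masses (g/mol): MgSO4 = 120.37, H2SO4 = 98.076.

Pure H2SO4 available = 247.2 g × 0.707 = 174.77 g.
n(H2SO4) = 174.77 g / 98.076 g/mol = 1.7820 mol.
From the equation the H2SO4:MgSO4 mole ratio is 1:1, so n(MgSO4) = 1.7820 × 1/1 = 1.7820 mol.
Mass of MgSO4 = 1.7820 mol × 120.37 g/mol = 214.50 g.
Actual mass collected = 214.50 g × 0.591 = 126.77 g.

126.8 g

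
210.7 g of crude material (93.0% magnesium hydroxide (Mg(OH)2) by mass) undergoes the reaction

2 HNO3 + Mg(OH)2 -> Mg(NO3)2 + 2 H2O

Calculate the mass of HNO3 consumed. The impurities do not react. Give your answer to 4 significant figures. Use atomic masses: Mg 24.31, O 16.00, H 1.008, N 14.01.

423.4 g

Mass of pure Mg(OH)2 = 210.7 g × 0.930 = 195.95 g.
M(Mg(OH)2) = 24.31 + 2(16.00) + 2(1.008) = 58.326 g/mol.
M(HNO3) = 1.008 + 14.01 + 3(16.00) = 63.018 g/mol.
n(Mg(OH)2) = 195.95 g / 58.326 g/mol = 3.3596 mol.
From the equation the Mg(OH)2:HNO3 mole ratio is 1:2, so n(HNO3) = 3.3596 × 2/1 = 6.7192 mol.
Mass of HNO3 = 6.7192 mol × 63.018 g/mol = 423.43 g.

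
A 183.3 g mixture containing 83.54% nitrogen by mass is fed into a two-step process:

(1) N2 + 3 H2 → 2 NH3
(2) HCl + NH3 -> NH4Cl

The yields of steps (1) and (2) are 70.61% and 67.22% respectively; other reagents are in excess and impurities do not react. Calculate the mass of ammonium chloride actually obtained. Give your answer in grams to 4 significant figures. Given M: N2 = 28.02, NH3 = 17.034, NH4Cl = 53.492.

277.5 g

Pure N2 = 183.3 × 0.8354 = 153.13 g.
n(N2) = 153.13 / 28.02 = 5.4650 mol.
Step 1 (N2:NH3 = 1:2): theoretical n(NH3) = 10.930 mol; at 70.61% yield, n(NH3) = 7.7176 mol.
Step 2 (NH3:NH4Cl = 1:1): theoretical n(NH4Cl) = 7.7176 mol, so theoretical mass = 7.7176 × 53.492 = 412.83 g.
At 67.22% yield, actual mass of NH4Cl = 412.83 × 0.6722 = 277.51 g.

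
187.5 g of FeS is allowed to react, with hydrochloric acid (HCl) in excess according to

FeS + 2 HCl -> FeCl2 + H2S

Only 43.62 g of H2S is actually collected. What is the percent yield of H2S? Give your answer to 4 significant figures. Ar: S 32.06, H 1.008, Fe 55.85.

M(FeS) = 55.85 + 32.06 = 87.91 g/mol.
M(H2S) = 2(1.008) + 32.06 = 34.076 g/mol.
n(FeS) = 187.50 g / 87.91 g/mol = 2.1329 mol.
From the equation the FeS:H2S mole ratio is 1:1, so n(H2S) = 2.1329 × 1/1 = 2.1329 mol.
Mass of H2S = 2.1329 mol × 34.076 g/mol = 72.679 g.
This is the theoretical yield. Percent yield = 43.62 g / 72.679 g × 100% = 60.017%.

60.02 %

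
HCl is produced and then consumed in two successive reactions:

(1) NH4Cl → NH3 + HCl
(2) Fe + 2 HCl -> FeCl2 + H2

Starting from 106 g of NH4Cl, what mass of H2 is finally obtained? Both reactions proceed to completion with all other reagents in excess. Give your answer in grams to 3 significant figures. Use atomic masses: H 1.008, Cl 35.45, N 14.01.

M(NH4Cl) = 14.01 + 4(1.008) + 35.45 = 53.492 g/mol.
M(H2) = 2(1.008) = 2.016 g/mol.
n(NH4Cl) = 106.0 / 53.492 = 1.982 mol.
Step 1 gives a 1:1 ratio of NH4Cl to HCl, so n(HCl) = 1.982 mol.
In step 2 the HCl:H2 ratio is 2:1, so n(H2) = 0.9908 mol.
Mass of H2 = 0.9908 × 2.016 = 1.997 g.

2.00 g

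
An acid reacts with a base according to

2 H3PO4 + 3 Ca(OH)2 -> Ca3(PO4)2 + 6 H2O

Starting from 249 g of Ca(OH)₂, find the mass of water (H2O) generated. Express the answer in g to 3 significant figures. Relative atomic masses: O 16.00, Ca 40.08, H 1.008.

M(Ca(OH)2) = 40.08 + 2(16.00) + 2(1.008) = 74.096 g/mol.
M(H2O) = 2(1.008) + 16.00 = 18.016 g/mol.
n(Ca(OH)2) = 249.0 g / 74.096 g/mol = 3.361 mol.
From the equation the Ca(OH)2:H2O mole ratio is 3:6, so n(H2O) = 3.361 × 6/3 = 6.721 mol.
Mass of H2O = 6.721 mol × 18.016 g/mol = 121.1 g.

121 g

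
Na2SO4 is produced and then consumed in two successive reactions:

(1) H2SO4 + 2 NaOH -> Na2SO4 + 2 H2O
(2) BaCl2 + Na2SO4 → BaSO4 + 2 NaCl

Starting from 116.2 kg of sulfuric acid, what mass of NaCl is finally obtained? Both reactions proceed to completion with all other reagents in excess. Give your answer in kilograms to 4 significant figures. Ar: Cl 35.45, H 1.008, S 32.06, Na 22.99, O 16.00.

138.5 kg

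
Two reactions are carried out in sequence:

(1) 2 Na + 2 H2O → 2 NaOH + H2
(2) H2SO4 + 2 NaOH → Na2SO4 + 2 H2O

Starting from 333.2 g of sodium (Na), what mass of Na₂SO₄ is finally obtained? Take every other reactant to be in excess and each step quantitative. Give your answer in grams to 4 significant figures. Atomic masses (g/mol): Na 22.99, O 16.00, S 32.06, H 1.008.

M(Na) = 22.99 g/mol.
M(Na2SO4) = 2(22.99) + 32.06 + 4(16.00) = 142.04 g/mol.
n(Na) = 333.20 / 22.99 = 14.493 mol.
Step 1 gives a 2:2 ratio of Na to NaOH, so n(NaOH) = 14.493 mol.
In step 2 the NaOH:Na2SO4 ratio is 2:1, so n(Na2SO4) = 7.2466 mol.
Mass of Na2SO4 = 7.2466 × 142.04 = 1029.3 g.

1029 g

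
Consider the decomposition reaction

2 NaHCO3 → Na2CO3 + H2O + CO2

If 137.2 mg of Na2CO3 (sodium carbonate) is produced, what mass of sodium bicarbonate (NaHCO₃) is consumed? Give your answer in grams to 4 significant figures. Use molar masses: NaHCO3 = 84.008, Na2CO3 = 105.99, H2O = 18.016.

Convert: 137.2 mg = 0.13720 g.
n(Na2CO3) = 0.13720 g / 105.99 g/mol = 0.0012945 mol.
From the equation the Na2CO3:NaHCO3 mole ratio is 1:2, so n(NaHCO3) = 0.0012945 × 2/1 = 0.0025889 mol.
Mass of NaHCO3 = 0.0025889 mol × 84.008 g/mol = 0.21749 g.

0.2175 g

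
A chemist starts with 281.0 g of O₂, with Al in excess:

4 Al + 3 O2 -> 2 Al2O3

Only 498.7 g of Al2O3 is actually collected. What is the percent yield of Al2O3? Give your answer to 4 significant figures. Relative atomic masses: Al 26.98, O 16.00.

83.55 %

M(O2) = 2(16.00) = 32.00 g/mol.
M(Al2O3) = 2(26.98) + 3(16.00) = 101.96 g/mol.
n(O2) = 281.00 g / 32.00 g/mol = 8.7812 mol.
From the equation the O2:Al2O3 mole ratio is 3:2, so n(Al2O3) = 8.7812 × 2/3 = 5.8542 mol.
Mass of Al2O3 = 5.8542 mol × 101.96 g/mol = 596.89 g.
This is the theoretical yield. Percent yield = 498.7 g / 596.89 g × 100% = 83.550%.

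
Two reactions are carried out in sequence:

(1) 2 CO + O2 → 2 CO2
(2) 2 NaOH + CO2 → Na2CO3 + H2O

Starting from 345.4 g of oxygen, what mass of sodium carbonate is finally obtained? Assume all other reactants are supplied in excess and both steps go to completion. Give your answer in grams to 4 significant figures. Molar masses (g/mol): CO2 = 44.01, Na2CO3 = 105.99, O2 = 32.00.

n(O2) = 345.40 / 32.00 = 10.794 mol.
Step 1 gives a 1:2 ratio of O2 to CO2, so n(CO2) = 21.587 mol.
In step 2 the CO2:Na2CO3 ratio is 1:1, so n(Na2CO3) = 21.587 mol.
Mass of Na2CO3 = 21.587 × 105.99 = 2288.1 g.

2288 g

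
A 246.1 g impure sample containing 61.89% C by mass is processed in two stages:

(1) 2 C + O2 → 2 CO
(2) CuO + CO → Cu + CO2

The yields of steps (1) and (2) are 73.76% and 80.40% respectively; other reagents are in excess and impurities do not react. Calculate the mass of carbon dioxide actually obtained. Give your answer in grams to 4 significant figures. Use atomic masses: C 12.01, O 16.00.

Pure C = 246.1 × 0.6189 = 152.31 g.
M(C) = 12.01 g/mol.
M(CO2) = 12.01 + 2(16.00) = 44.01 g/mol.
n(C) = 152.31 / 12.01 = 12.682 mol.
Step 1 (C:CO = 2:2): theoretical n(CO) = 12.682 mol; at 73.76% yield, n(CO) = 9.3543 mol.
Step 2 (CO:CO2 = 1:1): theoretical n(CO2) = 9.3543 mol, so theoretical mass = 9.3543 × 44.01 = 411.68 g.
At 80.40% yield, actual mass of CO2 = 411.68 × 0.8040 = 330.99 g.

331.0 g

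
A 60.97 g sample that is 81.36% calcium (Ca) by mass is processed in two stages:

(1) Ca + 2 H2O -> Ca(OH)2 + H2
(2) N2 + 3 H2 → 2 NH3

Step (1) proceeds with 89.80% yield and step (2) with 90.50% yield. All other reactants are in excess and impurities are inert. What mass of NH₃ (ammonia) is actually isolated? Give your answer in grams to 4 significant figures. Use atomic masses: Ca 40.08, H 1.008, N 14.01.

Pure Ca = 60.97 × 0.8136 = 49.605 g.
M(Ca) = 40.08 g/mol.
M(NH3) = 14.01 + 3(1.008) = 17.034 g/mol.
n(Ca) = 49.605 / 40.08 = 1.2377 mol.
Step 1 (Ca:H2 = 1:1): theoretical n(H2) = 1.2377 mol; at 89.80% yield, n(H2) = 1.1114 mol.
Step 2 (H2:NH3 = 3:2): theoretical n(NH3) = 0.74094 mol, so theoretical mass = 0.74094 × 17.034 = 12.621 g.
At 90.50% yield, actual mass of NH3 = 12.621 × 0.9050 = 11.422 g.

11.42 g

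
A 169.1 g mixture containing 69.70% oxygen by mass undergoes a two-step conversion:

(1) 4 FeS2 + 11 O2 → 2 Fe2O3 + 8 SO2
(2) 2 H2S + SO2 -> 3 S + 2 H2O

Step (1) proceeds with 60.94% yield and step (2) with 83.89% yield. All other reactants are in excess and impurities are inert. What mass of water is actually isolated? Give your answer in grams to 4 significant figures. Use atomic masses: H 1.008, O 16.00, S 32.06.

49.34 g

Pure O2 = 169.1 × 0.6970 = 117.86 g.
M(O2) = 2(16.00) = 32.00 g/mol.
M(H2O) = 2(1.008) + 16.00 = 18.016 g/mol.
n(O2) = 117.86 / 32.00 = 3.6832 mol.
Step 1 (O2:SO2 = 11:8): theoretical n(SO2) = 2.6787 mol; at 60.94% yield, n(SO2) = 1.6324 mol.
Step 2 (SO2:H2O = 1:2): theoretical n(H2O) = 3.2648 mol, so theoretical mass = 3.2648 × 18.016 = 58.819 g.
At 83.89% yield, actual mass of H2O = 58.819 × 0.8389 = 49.343 g.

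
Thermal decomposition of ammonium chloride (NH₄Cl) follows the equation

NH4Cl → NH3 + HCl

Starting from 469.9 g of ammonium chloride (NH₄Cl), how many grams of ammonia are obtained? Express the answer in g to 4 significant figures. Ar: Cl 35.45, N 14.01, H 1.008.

149.6 g

M(NH4Cl) = 14.01 + 4(1.008) + 35.45 = 53.492 g/mol.
M(NH3) = 14.01 + 3(1.008) = 17.034 g/mol.
n(NH4Cl) = 469.90 g / 53.492 g/mol = 8.7845 mol.
From the equation the NH4Cl:NH3 mole ratio is 1:1, so n(NH3) = 8.7845 × 1/1 = 8.7845 mol.
Mass of NH3 = 8.7845 mol × 17.034 g/mol = 149.64 g.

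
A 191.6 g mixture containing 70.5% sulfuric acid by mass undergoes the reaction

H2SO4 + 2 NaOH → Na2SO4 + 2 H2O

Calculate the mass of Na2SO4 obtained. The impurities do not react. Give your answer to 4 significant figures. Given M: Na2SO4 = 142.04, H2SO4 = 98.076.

195.6 g

Mass of pure H2SO4 = 191.6 g × 0.705 = 135.08 g.
n(H2SO4) = 135.08 g / 98.076 g/mol = 1.3773 mol.
From the equation the H2SO4:Na2SO4 mole ratio is 1:1, so n(Na2SO4) = 1.3773 × 1/1 = 1.3773 mol.
Mass of Na2SO4 = 1.3773 mol × 142.04 g/mol = 195.63 g.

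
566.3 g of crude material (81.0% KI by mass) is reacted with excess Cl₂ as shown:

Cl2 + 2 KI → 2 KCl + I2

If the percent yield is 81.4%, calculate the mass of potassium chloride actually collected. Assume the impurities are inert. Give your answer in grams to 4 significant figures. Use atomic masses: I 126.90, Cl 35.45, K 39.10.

167.7 g

Pure KI available = 566.3 g × 0.810 = 458.70 g.
M(KI) = 39.10 + 126.90 = 166.00 g/mol.
M(KCl) = 39.10 + 35.45 = 74.55 g/mol.
n(KI) = 458.70 g / 166.00 g/mol = 2.7633 mol.
From the equation the KI:KCl mole ratio is 2:2, so n(KCl) = 2.7633 × 2/2 = 2.7633 mol.
Mass of KCl = 2.7633 mol × 74.55 g/mol = 206.00 g.
Actual mass collected = 206.00 g × 0.814 = 167.69 g.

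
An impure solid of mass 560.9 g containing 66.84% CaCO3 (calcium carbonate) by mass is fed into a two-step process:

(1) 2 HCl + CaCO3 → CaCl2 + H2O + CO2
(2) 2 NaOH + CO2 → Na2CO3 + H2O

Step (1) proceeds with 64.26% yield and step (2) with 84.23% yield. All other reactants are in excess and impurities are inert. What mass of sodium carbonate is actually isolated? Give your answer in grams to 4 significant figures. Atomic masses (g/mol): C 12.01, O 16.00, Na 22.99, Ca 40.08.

214.9 g

Pure CaCO3 = 560.9 × 0.6684 = 374.91 g.
M(CaCO3) = 40.08 + 12.01 + 3(16.00) = 100.09 g/mol.
M(Na2CO3) = 2(22.99) + 12.01 + 3(16.00) = 105.99 g/mol.
n(CaCO3) = 374.91 / 100.09 = 3.7457 mol.
Step 1 (CaCO3:CO2 = 1:1): theoretical n(CO2) = 3.7457 mol; at 64.26% yield, n(CO2) = 2.4070 mol.
Step 2 (CO2:Na2CO3 = 1:1): theoretical n(Na2CO3) = 2.4070 mol, so theoretical mass = 2.4070 × 105.99 = 255.12 g.
At 84.23% yield, actual mass of Na2CO3 = 255.12 × 0.8423 = 214.88 g.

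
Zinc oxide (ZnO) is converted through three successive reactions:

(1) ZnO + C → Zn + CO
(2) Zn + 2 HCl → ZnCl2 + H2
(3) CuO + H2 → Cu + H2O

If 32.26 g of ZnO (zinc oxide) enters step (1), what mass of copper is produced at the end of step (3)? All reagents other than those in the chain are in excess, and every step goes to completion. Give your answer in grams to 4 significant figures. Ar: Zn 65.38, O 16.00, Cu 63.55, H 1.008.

25.19 g

M(ZnO) = 65.38 + 16.00 = 81.38 g/mol.
M(Cu) = 63.55 g/mol.
n(ZnO) = 32.26 / 81.38 = 0.39641 mol.
Reaction (1): ZnO→Zn ratio 1:1 ⇒ n(Zn) = 0.39641 mol.
Reaction (2): Zn→H2 ratio 1:1 ⇒ n(H2) = 0.39641 mol.
Reaction (3): H2→Cu ratio 1:1 ⇒ n(Cu) = 0.39641 mol.
Mass of Cu = 0.39641 × 63.55 = 25.192 g.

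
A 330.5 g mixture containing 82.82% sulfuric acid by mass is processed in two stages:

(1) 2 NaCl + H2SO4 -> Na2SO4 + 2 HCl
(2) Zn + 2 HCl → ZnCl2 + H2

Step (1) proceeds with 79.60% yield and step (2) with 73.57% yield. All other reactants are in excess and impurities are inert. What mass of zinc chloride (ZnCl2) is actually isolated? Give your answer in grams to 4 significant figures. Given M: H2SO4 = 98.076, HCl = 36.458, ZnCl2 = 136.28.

Pure H2SO4 = 330.5 × 0.8282 = 273.72 g.
n(H2SO4) = 273.72 / 98.076 = 2.7909 mol.
Step 1 (H2SO4:HCl = 1:2): theoretical n(HCl) = 5.5818 mol; at 79.60% yield, n(HCl) = 4.4431 mol.
Step 2 (HCl:ZnCl2 = 2:1): theoretical n(ZnCl2) = 2.2216 mol, so theoretical mass = 2.2216 × 136.28 = 302.75 g.
At 73.57% yield, actual mass of ZnCl2 = 302.75 × 0.7357 = 222.74 g.

222.7 g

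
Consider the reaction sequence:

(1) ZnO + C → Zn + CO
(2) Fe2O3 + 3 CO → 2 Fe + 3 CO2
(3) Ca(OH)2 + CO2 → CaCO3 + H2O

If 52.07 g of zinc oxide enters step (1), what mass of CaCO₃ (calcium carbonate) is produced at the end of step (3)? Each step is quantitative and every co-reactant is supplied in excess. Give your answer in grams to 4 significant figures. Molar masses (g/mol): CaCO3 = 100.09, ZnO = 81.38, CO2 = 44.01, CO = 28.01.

64.04 g

n(ZnO) = 52.07 / 81.38 = 0.63984 mol.
Reaction (1): ZnO→CO ratio 1:1 ⇒ n(CO) = 0.63984 mol.
Reaction (2): CO→CO2 ratio 3:3 ⇒ n(CO2) = 0.63984 mol.
Reaction (3): CO2→CaCO3 ratio 1:1 ⇒ n(CaCO3) = 0.63984 mol.
Mass of CaCO3 = 0.63984 × 100.09 = 64.041 g.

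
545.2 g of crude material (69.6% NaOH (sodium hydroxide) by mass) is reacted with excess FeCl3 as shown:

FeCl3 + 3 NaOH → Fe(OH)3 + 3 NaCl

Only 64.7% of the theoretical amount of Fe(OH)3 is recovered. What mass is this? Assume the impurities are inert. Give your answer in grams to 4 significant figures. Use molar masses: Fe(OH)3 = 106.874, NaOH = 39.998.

Pure NaOH available = 545.2 g × 0.696 = 379.46 g.
n(NaOH) = 379.46 g / 39.998 g/mol = 9.4870 mol.
From the equation the NaOH:Fe(OH)3 mole ratio is 3:1, so n(Fe(OH)3) = 9.4870 × 1/3 = 3.1623 mol.
Mass of Fe(OH)3 = 3.1623 mol × 106.874 g/mol = 337.97 g.
Actual mass collected = 337.97 g × 0.647 = 218.67 g.

218.7 g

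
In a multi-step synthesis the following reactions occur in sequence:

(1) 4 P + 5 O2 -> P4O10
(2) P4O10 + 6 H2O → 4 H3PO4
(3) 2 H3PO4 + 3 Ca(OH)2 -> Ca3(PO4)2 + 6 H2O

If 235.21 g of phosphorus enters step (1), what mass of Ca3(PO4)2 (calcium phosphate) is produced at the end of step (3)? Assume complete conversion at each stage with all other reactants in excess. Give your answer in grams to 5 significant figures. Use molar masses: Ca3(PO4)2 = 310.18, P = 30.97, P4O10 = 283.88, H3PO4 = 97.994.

n(P) = 235.21 / 30.97 = 7.59477 mol.
Reaction (1): P→P4O10 ratio 4:1 ⇒ n(P4O10) = 1.89869 mol.
Reaction (2): P4O10→H3PO4 ratio 1:4 ⇒ n(H3PO4) = 7.59477 mol.
Reaction (3): H3PO4→Ca3(PO4)2 ratio 2:1 ⇒ n(Ca3(PO4)2) = 3.79738 mol.
Mass of Ca3(PO4)2 = 3.79738 × 310.18 = 1177.87 g.

1177.9 g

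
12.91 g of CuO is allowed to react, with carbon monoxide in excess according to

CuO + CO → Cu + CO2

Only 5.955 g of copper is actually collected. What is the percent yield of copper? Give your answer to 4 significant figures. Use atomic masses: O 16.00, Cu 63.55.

57.74 %

M(CuO) = 63.55 + 16.00 = 79.55 g/mol.
M(Cu) = 63.55 g/mol.
n(CuO) = 12.910 g / 79.55 g/mol = 0.16229 mol.
From the equation the CuO:Cu mole ratio is 1:1, so n(Cu) = 0.16229 × 1/1 = 0.16229 mol.
Mass of Cu = 0.16229 mol × 63.55 g/mol = 10.313 g.
This is the theoretical yield. Percent yield = 5.955 g / 10.313 g × 100% = 57.740%.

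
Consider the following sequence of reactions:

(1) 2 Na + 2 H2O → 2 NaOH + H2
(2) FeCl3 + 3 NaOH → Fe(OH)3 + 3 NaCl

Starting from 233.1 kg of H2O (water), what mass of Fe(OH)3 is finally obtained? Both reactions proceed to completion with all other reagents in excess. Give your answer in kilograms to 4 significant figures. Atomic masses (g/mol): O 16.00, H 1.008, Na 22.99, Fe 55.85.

460.9 kg

M(H2O) = 2(1.008) + 16.00 = 18.016 g/mol.
M(Fe(OH)3) = 55.85 + 3(16.00) + 3(1.008) = 106.874 g/mol.
233.1 kg = 233100 g.
n(H2O) = 233100 / 18.016 = 12938 mol.
Step 1 gives a 2:2 ratio of H2O to NaOH, so n(NaOH) = 12938 mol.
In step 2 the NaOH:Fe(OH)3 ratio is 3:1, so n(Fe(OH)3) = 4312.8 mol.
Mass of Fe(OH)3 = 4312.8 × 106.874 = 460930 g = 460.9 kg.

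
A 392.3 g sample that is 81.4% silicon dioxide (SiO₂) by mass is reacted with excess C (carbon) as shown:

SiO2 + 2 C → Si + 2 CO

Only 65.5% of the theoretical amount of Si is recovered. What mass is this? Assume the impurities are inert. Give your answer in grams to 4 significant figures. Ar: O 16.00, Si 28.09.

Pure SiO2 available = 392.3 g × 0.814 = 319.33 g.
M(SiO2) = 28.09 + 2(16.00) = 60.09 g/mol.
M(Si) = 28.09 g/mol.
n(SiO2) = 319.33 g / 60.09 g/mol = 5.3142 mol.
From the equation the SiO2:Si mole ratio is 1:1, so n(Si) = 5.3142 × 1/1 = 5.3142 mol.
Mass of Si = 5.3142 mol × 28.09 g/mol = 149.28 g.
Actual mass collected = 149.28 g × 0.655 = 97.776 g.

97.78 g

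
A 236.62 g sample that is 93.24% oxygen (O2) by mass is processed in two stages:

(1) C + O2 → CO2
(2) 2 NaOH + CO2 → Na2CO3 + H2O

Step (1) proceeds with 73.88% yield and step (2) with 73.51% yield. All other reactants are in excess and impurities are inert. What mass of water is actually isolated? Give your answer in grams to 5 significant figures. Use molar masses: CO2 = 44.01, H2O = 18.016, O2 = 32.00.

67.458 g

Pure O2 = 236.62 × 0.9324 = 220.624 g.
n(O2) = 220.624 / 32.00 = 6.89452 mol.
Step 1 (O2:CO2 = 1:1): theoretical n(CO2) = 6.89452 mol; at 73.88% yield, n(CO2) = 5.09367 mol.
Step 2 (CO2:H2O = 1:1): theoretical n(H2O) = 5.09367 mol, so theoretical mass = 5.09367 × 18.016 = 91.7675 g.
At 73.51% yield, actual mass of H2O = 91.7675 × 0.7351 = 67.4583 g.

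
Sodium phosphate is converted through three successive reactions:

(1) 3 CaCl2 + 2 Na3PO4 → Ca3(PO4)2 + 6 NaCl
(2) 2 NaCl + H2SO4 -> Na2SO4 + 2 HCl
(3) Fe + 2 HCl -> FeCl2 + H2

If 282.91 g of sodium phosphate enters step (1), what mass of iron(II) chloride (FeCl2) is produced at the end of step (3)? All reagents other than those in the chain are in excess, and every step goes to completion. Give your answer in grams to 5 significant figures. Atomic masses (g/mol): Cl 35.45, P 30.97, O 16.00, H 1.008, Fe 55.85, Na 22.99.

328.10 g

M(Na3PO4) = 3(22.99) + 30.97 + 4(16.00) = 163.94 g/mol.
M(FeCl2) = 55.85 + 2(35.45) = 126.75 g/mol.
n(Na3PO4) = 282.91 / 163.94 = 1.72569 mol.
Reaction (1): Na3PO4→NaCl ratio 2:6 ⇒ n(NaCl) = 5.17708 mol.
Reaction (2): NaCl→HCl ratio 2:2 ⇒ n(HCl) = 5.17708 mol.
Reaction (3): HCl→FeCl2 ratio 2:1 ⇒ n(FeCl2) = 2.58854 mol.
Mass of FeCl2 = 2.58854 × 126.75 = 328.097 g.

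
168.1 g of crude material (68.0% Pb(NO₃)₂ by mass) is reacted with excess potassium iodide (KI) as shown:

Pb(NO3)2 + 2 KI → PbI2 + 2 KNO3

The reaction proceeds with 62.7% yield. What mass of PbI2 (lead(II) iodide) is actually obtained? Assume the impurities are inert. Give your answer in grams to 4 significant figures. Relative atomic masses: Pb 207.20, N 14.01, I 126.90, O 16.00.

99.75 g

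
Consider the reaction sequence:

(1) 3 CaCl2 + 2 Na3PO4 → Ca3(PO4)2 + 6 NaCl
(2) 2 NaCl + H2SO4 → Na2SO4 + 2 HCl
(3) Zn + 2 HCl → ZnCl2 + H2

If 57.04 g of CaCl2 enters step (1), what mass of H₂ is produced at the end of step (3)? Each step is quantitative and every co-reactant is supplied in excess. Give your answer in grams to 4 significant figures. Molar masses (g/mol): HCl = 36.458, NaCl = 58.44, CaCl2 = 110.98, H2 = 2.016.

n(CaCl2) = 57.04 / 110.98 = 0.51397 mol.
Reaction (1): CaCl2→NaCl ratio 3:6 ⇒ n(NaCl) = 1.0279 mol.
Reaction (2): NaCl→HCl ratio 2:2 ⇒ n(HCl) = 1.0279 mol.
Reaction (3): HCl→H2 ratio 2:1 ⇒ n(H2) = 0.51397 mol.
Mass of H2 = 0.51397 × 2.016 = 1.0362 g.

1.036 g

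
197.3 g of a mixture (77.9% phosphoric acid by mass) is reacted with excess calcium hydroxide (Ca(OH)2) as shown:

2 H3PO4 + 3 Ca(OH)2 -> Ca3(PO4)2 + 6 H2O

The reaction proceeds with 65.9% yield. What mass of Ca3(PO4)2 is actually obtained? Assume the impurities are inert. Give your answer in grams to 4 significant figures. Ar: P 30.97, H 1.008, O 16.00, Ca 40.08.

Pure H3PO4 available = 197.3 g × 0.779 = 153.70 g.
M(H3PO4) = 3(1.008) + 30.97 + 4(16.00) = 97.994 g/mol.
M(Ca3(PO4)2) = 3(40.08) + 2(30.97) + 8(16.00) = 310.18 g/mol.
n(H3PO4) = 153.70 g / 97.994 g/mol = 1.5684 mol.
From the equation the H3PO4:Ca3(PO4)2 mole ratio is 2:1, so n(Ca3(PO4)2) = 1.5684 × 1/2 = 0.78421 mol.
Mass of Ca3(PO4)2 = 0.78421 mol × 310.18 g/mol = 243.25 g.
Actual mass collected = 243.25 g × 0.659 = 160.30 g.

160.3 g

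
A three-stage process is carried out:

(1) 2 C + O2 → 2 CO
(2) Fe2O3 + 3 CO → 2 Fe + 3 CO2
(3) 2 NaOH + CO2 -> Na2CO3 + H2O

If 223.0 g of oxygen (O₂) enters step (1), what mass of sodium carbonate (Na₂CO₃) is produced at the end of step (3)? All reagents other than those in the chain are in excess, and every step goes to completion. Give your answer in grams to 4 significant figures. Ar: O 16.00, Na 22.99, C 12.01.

M(O2) = 2(16.00) = 32.00 g/mol.
M(Na2CO3) = 2(22.99) + 12.01 + 3(16.00) = 105.99 g/mol.
n(O2) = 223.0 / 32.00 = 6.9688 mol.
Reaction (1): O2→CO ratio 1:2 ⇒ n(CO) = 13.938 mol.
Reaction (2): CO→CO2 ratio 3:3 ⇒ n(CO2) = 13.938 mol.
Reaction (3): CO2→Na2CO3 ratio 1:1 ⇒ n(Na2CO3) = 13.938 mol.
Mass of Na2CO3 = 13.938 × 105.99 = 1477.2 g.

1477 g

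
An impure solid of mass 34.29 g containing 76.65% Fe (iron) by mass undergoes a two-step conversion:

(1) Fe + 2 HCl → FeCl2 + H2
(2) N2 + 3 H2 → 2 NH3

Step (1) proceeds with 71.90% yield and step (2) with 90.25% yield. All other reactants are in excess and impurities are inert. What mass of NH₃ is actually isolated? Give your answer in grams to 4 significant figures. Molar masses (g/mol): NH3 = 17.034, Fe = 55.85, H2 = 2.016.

Pure Fe = 34.29 × 0.7665 = 26.283 g.
n(Fe) = 26.283 / 55.85 = 0.47060 mol.
Step 1 (Fe:H2 = 1:1): theoretical n(H2) = 0.47060 mol; at 71.90% yield, n(H2) = 0.33836 mol.
Step 2 (H2:NH3 = 3:2): theoretical n(NH3) = 0.22558 mol, so theoretical mass = 0.22558 × 17.034 = 3.8425 g.
At 90.25% yield, actual mass of NH3 = 3.8425 × 0.9025 = 3.4678 g.

3.468 g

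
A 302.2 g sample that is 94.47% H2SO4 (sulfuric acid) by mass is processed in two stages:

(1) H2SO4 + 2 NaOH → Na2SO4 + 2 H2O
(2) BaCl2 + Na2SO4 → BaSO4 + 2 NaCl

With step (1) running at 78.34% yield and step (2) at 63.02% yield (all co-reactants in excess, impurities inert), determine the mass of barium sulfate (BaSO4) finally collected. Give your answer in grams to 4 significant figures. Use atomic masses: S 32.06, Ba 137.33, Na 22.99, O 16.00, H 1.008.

Pure H2SO4 = 302.2 × 0.9447 = 285.49 g.
M(H2SO4) = 2(1.008) + 32.06 + 4(16.00) = 98.076 g/mol.
M(BaSO4) = 137.33 + 32.06 + 4(16.00) = 233.39 g/mol.
n(H2SO4) = 285.49 / 98.076 = 2.9109 mol.
Step 1 (H2SO4:Na2SO4 = 1:1): theoretical n(Na2SO4) = 2.9109 mol; at 78.34% yield, n(Na2SO4) = 2.2804 mol.
Step 2 (Na2SO4:BaSO4 = 1:1): theoretical n(BaSO4) = 2.2804 mol, so theoretical mass = 2.2804 × 233.39 = 532.22 g.
At 63.02% yield, actual mass of BaSO4 = 532.22 × 0.6302 = 335.41 g.

335.4 g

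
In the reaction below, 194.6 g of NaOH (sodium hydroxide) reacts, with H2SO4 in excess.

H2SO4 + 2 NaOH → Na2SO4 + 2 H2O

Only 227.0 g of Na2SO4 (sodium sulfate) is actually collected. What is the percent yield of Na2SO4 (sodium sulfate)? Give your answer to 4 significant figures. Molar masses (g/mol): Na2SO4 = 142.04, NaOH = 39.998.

65.70 %

n(NaOH) = 194.60 g / 39.998 g/mol = 4.8652 mol.
From the equation the NaOH:Na2SO4 mole ratio is 2:1, so n(Na2SO4) = 4.8652 × 1/2 = 2.4326 mol.
Mass of Na2SO4 = 2.4326 mol × 142.04 g/mol = 345.53 g.
This is the theoretical yield. Percent yield = 227.0 g / 345.53 g × 100% = 65.696%.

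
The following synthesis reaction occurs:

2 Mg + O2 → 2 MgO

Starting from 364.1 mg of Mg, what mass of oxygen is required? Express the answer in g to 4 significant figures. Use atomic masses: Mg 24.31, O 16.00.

0.2396 g

M(Mg) = 24.31 g/mol.
M(O2) = 2(16.00) = 32.00 g/mol.
Convert: 364.1 mg = 0.36410 g.
n(Mg) = 0.36410 g / 24.31 g/mol = 0.014977 mol.
From the equation the Mg:O2 mole ratio is 2:1, so n(O2) = 0.014977 × 1/2 = 0.0074887 mol.
Mass of O2 = 0.0074887 mol × 32.00 g/mol = 0.23964 g.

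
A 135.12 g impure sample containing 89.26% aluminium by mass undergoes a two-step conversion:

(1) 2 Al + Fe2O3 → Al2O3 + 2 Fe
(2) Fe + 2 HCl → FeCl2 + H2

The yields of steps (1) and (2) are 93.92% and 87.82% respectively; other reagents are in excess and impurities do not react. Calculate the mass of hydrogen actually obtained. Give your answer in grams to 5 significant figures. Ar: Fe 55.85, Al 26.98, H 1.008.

7.4332 g

Pure Al = 135.12 × 0.8926 = 120.608 g.
M(Al) = 26.98 g/mol.
M(H2) = 2(1.008) = 2.016 g/mol.
n(Al) = 120.608 / 26.98 = 4.47028 mol.
Step 1 (Al:Fe = 2:2): theoretical n(Fe) = 4.47028 mol; at 93.92% yield, n(Fe) = 4.19849 mol.
Step 2 (Fe:H2 = 1:1): theoretical n(H2) = 4.19849 mol, so theoretical mass = 4.19849 × 2.016 = 8.46415 g.
At 87.82% yield, actual mass of H2 = 8.46415 × 0.8782 = 7.43321 g.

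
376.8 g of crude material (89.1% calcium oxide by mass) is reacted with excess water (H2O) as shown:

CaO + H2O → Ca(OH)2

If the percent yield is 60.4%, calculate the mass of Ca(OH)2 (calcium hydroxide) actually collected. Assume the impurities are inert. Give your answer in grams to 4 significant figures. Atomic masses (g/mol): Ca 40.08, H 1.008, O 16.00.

267.9 g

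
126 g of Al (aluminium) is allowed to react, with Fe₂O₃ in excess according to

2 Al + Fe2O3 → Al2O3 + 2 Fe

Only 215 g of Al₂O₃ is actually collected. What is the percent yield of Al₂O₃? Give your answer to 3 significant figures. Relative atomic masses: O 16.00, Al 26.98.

90.3 %

M(Al) = 26.98 g/mol.
M(Al2O3) = 2(26.98) + 3(16.00) = 101.96 g/mol.
n(Al) = 126.0 g / 26.98 g/mol = 4.670 mol.
From the equation the Al:Al2O3 mole ratio is 2:1, so n(Al2O3) = 4.670 × 1/2 = 2.335 mol.
Mass of Al2O3 = 2.335 mol × 101.96 g/mol = 238.1 g.
This is the theoretical yield. Percent yield = 215 g / 238.1 g × 100% = 90.30%.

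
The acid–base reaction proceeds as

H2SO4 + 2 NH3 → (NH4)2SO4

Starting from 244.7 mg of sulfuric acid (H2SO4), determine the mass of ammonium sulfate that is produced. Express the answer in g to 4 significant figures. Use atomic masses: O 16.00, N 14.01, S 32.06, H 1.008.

M(H2SO4) = 2(1.008) + 32.06 + 4(16.00) = 98.076 g/mol.
M((NH4)2SO4) = 2(14.01) + 8(1.008) + 32.06 + 4(16.00) = 132.144 g/mol.
Convert: 244.7 mg = 0.24470 g.
n(H2SO4) = 0.24470 g / 98.076 g/mol = 0.0024950 mol.
From the equation the H2SO4:(NH4)2SO4 mole ratio is 1:1, so n((NH4)2SO4) = 0.0024950 × 1/1 = 0.0024950 mol.
Mass of (NH4)2SO4 = 0.0024950 mol × 132.144 g/mol = 0.32970 g.

0.3297 g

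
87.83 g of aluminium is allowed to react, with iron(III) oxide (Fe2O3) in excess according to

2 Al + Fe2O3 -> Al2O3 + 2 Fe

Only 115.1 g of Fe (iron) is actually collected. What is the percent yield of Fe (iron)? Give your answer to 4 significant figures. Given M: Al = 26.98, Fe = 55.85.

n(Al) = 87.830 g / 26.98 g/mol = 3.2554 mol.
From the equation the Al:Fe mole ratio is 2:2, so n(Fe) = 3.2554 × 2/2 = 3.2554 mol.
Mass of Fe = 3.2554 mol × 55.85 g/mol = 181.81 g.
This is the theoretical yield. Percent yield = 115.1 g / 181.81 g × 100% = 63.307%.

63.31 %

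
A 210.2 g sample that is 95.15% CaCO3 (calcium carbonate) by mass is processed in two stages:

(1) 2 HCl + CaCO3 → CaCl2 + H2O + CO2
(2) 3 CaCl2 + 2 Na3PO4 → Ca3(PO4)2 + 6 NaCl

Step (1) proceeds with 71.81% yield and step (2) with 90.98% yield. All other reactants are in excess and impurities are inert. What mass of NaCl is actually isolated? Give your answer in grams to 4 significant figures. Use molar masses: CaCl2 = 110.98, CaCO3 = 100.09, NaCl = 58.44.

152.6 g

Pure CaCO3 = 210.2 × 0.9515 = 200.01 g.
n(CaCO3) = 200.01 / 100.09 = 1.9983 mol.
Step 1 (CaCO3:CaCl2 = 1:1): theoretical n(CaCl2) = 1.9983 mol; at 71.81% yield, n(CaCl2) = 1.4349 mol.
Step 2 (CaCl2:NaCl = 3:6): theoretical n(NaCl) = 2.8699 mol, so theoretical mass = 2.8699 × 58.44 = 167.72 g.
At 90.98% yield, actual mass of NaCl = 167.72 × 0.9098 = 152.59 g.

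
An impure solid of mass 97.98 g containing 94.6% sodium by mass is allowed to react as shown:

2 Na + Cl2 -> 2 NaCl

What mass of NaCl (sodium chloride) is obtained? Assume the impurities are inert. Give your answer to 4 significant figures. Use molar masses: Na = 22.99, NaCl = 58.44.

Mass of pure Na = 97.98 g × 0.946 = 92.689 g.
n(Na) = 92.689 g / 22.99 g/mol = 4.0317 mol.
From the equation the Na:NaCl mole ratio is 2:2, so n(NaCl) = 4.0317 × 2/2 = 4.0317 mol.
Mass of NaCl = 4.0317 mol × 58.44 g/mol = 235.61 g.

235.6 g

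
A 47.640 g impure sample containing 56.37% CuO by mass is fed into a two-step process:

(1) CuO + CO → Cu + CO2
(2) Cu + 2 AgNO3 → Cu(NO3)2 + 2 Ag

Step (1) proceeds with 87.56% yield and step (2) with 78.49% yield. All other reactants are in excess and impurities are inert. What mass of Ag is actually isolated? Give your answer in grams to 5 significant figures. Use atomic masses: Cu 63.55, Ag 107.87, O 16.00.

50.053 g

Pure CuO = 47.640 × 0.5637 = 26.8547 g.
M(CuO) = 63.55 + 16.00 = 79.55 g/mol.
M(Ag) = 107.87 g/mol.
n(CuO) = 26.8547 / 79.55 = 0.337582 mol.
Step 1 (CuO:Cu = 1:1): theoretical n(Cu) = 0.337582 mol; at 87.56% yield, n(Cu) = 0.295587 mol.
Step 2 (Cu:Ag = 1:2): theoretical n(Ag) = 0.591174 mol, so theoretical mass = 0.591174 × 107.87 = 63.7699 g.
At 78.49% yield, actual mass of Ag = 63.7699 × 0.7849 = 50.0530 g.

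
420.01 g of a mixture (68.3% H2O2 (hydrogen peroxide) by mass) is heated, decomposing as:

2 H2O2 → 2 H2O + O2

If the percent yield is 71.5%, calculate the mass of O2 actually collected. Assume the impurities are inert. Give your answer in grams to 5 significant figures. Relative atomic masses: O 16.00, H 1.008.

Pure H2O2 available = 420.01 g × 0.683 = 286.867 g.
M(H2O2) = 2(1.008) + 2(16.00) = 34.016 g/mol.
M(O2) = 2(16.00) = 32.00 g/mol.
n(H2O2) = 286.867 g / 34.016 g/mol = 8.43329 mol.
From the equation the H2O2:O2 mole ratio is 2:1, so n(O2) = 8.43329 × 1/2 = 4.21665 mol.
Mass of O2 = 4.21665 mol × 32.00 g/mol = 134.933 g.
Actual mass collected = 134.933 g × 0.715 = 96.4769 g.

96.477 g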